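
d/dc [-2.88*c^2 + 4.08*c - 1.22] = 4.08 - 5.76*c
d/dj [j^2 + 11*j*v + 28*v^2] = 2*j + 11*v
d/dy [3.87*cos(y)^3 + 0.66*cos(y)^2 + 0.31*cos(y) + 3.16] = (11.61*sin(y)^2 - 1.32*cos(y) - 11.92)*sin(y)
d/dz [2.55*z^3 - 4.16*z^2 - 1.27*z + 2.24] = 7.65*z^2 - 8.32*z - 1.27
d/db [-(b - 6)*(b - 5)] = 11 - 2*b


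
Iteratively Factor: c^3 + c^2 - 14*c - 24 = (c - 4)*(c^2 + 5*c + 6) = (c - 4)*(c + 2)*(c + 3)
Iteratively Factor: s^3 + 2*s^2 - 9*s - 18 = (s + 2)*(s^2 - 9) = (s - 3)*(s + 2)*(s + 3)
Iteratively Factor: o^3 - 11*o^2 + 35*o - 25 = (o - 5)*(o^2 - 6*o + 5) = (o - 5)*(o - 1)*(o - 5)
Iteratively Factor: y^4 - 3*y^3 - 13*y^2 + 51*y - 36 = (y + 4)*(y^3 - 7*y^2 + 15*y - 9) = (y - 1)*(y + 4)*(y^2 - 6*y + 9) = (y - 3)*(y - 1)*(y + 4)*(y - 3)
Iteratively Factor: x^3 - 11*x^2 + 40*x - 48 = (x - 4)*(x^2 - 7*x + 12) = (x - 4)*(x - 3)*(x - 4)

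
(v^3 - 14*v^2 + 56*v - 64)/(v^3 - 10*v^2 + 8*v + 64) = (v - 2)/(v + 2)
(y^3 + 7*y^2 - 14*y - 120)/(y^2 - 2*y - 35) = (y^2 + 2*y - 24)/(y - 7)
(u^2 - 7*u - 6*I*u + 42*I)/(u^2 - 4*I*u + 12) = (u - 7)/(u + 2*I)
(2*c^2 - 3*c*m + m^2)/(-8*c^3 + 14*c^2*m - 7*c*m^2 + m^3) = -1/(4*c - m)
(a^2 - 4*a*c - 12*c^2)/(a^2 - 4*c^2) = (a - 6*c)/(a - 2*c)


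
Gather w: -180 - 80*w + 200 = 20 - 80*w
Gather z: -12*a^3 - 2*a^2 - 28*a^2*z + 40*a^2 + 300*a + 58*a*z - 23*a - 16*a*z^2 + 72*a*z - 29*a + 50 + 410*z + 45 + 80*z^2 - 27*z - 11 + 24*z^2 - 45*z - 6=-12*a^3 + 38*a^2 + 248*a + z^2*(104 - 16*a) + z*(-28*a^2 + 130*a + 338) + 78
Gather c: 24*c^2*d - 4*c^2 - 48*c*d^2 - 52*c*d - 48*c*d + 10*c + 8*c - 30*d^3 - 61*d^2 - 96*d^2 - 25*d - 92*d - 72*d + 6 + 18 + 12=c^2*(24*d - 4) + c*(-48*d^2 - 100*d + 18) - 30*d^3 - 157*d^2 - 189*d + 36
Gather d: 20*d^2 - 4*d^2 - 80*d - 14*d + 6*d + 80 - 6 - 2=16*d^2 - 88*d + 72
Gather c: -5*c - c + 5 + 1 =6 - 6*c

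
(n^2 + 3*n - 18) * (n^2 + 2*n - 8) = n^4 + 5*n^3 - 20*n^2 - 60*n + 144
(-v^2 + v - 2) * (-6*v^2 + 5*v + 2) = 6*v^4 - 11*v^3 + 15*v^2 - 8*v - 4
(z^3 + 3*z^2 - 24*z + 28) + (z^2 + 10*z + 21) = z^3 + 4*z^2 - 14*z + 49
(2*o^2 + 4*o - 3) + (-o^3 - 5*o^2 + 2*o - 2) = -o^3 - 3*o^2 + 6*o - 5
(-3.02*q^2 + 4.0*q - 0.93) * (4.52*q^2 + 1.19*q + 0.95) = -13.6504*q^4 + 14.4862*q^3 - 2.3126*q^2 + 2.6933*q - 0.8835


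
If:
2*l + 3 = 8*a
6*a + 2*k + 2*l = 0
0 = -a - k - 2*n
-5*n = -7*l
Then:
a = 27/52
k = -111/52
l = 15/26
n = 21/26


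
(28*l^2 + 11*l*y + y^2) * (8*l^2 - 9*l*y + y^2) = 224*l^4 - 164*l^3*y - 63*l^2*y^2 + 2*l*y^3 + y^4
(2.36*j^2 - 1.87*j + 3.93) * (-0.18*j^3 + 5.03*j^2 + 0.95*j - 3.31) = -0.4248*j^5 + 12.2074*j^4 - 7.8715*j^3 + 10.1798*j^2 + 9.9232*j - 13.0083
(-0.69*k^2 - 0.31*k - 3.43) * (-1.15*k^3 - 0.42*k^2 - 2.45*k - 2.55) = 0.7935*k^5 + 0.6463*k^4 + 5.7652*k^3 + 3.9596*k^2 + 9.194*k + 8.7465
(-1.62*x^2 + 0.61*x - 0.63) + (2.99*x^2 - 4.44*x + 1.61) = 1.37*x^2 - 3.83*x + 0.98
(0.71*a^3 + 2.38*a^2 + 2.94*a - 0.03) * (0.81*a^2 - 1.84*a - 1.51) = 0.5751*a^5 + 0.6214*a^4 - 3.0699*a^3 - 9.0277*a^2 - 4.3842*a + 0.0453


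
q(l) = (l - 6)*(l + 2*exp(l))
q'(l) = l + (l - 6)*(2*exp(l) + 1) + 2*exp(l)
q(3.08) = -136.06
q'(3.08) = -83.39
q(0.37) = -18.38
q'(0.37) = -18.67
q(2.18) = -75.91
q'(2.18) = -51.53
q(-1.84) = 11.94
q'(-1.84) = -11.85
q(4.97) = -301.81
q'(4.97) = -4.70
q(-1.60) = 9.09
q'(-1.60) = -11.87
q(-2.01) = 13.95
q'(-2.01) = -11.90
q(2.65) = -103.71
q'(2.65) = -67.22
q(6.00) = 0.00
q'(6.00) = 812.86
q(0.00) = -12.00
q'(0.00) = -16.00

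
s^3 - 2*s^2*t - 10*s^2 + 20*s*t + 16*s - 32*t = (s - 8)*(s - 2)*(s - 2*t)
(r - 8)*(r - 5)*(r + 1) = r^3 - 12*r^2 + 27*r + 40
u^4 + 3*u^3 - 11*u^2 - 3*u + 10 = (u - 2)*(u - 1)*(u + 1)*(u + 5)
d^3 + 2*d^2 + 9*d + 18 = (d + 2)*(d - 3*I)*(d + 3*I)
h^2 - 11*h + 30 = (h - 6)*(h - 5)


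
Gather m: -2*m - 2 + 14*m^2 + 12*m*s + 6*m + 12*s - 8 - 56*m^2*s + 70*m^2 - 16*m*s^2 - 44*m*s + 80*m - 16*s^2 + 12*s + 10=m^2*(84 - 56*s) + m*(-16*s^2 - 32*s + 84) - 16*s^2 + 24*s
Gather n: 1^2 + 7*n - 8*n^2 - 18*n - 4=-8*n^2 - 11*n - 3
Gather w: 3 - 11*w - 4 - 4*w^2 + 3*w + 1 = -4*w^2 - 8*w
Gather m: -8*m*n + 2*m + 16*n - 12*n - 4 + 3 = m*(2 - 8*n) + 4*n - 1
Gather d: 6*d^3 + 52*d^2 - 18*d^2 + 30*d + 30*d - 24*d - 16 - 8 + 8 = 6*d^3 + 34*d^2 + 36*d - 16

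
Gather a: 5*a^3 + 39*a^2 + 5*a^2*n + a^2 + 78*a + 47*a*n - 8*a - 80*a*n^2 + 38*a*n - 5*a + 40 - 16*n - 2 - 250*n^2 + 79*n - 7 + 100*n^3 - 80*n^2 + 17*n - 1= 5*a^3 + a^2*(5*n + 40) + a*(-80*n^2 + 85*n + 65) + 100*n^3 - 330*n^2 + 80*n + 30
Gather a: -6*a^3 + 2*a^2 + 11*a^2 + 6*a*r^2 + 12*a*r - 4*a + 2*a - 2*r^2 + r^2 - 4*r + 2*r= -6*a^3 + 13*a^2 + a*(6*r^2 + 12*r - 2) - r^2 - 2*r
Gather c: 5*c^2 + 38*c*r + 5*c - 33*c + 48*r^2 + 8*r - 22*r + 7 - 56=5*c^2 + c*(38*r - 28) + 48*r^2 - 14*r - 49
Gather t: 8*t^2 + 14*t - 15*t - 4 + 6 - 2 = 8*t^2 - t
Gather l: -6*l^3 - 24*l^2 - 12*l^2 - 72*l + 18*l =-6*l^3 - 36*l^2 - 54*l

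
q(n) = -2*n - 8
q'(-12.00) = -2.00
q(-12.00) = 16.00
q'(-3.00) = -2.00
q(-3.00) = -2.00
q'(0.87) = -2.00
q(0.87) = -9.74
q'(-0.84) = -2.00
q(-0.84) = -6.32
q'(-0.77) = -2.00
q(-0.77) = -6.46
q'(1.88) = -2.00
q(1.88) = -11.76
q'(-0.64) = -2.00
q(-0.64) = -6.72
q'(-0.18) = -2.00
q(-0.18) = -7.64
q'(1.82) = -2.00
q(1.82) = -11.64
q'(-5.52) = -2.00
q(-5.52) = 3.04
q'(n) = -2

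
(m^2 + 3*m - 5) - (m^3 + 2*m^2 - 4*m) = -m^3 - m^2 + 7*m - 5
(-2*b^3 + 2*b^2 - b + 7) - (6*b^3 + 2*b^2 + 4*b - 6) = -8*b^3 - 5*b + 13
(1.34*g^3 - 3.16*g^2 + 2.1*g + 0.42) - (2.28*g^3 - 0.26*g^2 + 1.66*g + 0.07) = -0.94*g^3 - 2.9*g^2 + 0.44*g + 0.35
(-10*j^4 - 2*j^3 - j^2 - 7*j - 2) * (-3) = 30*j^4 + 6*j^3 + 3*j^2 + 21*j + 6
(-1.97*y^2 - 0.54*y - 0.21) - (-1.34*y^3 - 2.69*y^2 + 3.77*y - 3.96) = 1.34*y^3 + 0.72*y^2 - 4.31*y + 3.75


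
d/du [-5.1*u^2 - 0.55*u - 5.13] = -10.2*u - 0.55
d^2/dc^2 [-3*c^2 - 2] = -6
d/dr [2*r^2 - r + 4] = 4*r - 1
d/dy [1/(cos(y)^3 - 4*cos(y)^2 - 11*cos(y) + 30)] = (3*cos(y)^2 - 8*cos(y) - 11)*sin(y)/(cos(y)^3 - 4*cos(y)^2 - 11*cos(y) + 30)^2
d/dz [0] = 0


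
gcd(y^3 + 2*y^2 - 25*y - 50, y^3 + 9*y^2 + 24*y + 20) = y^2 + 7*y + 10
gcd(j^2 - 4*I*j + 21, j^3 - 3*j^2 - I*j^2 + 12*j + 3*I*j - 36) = j + 3*I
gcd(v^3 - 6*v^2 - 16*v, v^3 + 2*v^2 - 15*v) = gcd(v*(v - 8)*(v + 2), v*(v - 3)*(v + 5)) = v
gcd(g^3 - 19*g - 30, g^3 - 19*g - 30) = g^3 - 19*g - 30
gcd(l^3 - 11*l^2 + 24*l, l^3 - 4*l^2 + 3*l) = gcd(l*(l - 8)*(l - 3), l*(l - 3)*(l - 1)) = l^2 - 3*l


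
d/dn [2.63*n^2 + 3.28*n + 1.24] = 5.26*n + 3.28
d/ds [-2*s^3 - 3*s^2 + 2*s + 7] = -6*s^2 - 6*s + 2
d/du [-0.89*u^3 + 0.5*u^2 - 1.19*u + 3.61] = -2.67*u^2 + 1.0*u - 1.19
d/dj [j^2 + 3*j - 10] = 2*j + 3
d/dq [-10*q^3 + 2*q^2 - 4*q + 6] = -30*q^2 + 4*q - 4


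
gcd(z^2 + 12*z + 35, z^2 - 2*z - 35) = z + 5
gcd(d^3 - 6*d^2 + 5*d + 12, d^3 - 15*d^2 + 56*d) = 1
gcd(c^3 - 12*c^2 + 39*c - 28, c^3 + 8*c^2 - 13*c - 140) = c - 4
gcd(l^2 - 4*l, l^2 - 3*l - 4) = l - 4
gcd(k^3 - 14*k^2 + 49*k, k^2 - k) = k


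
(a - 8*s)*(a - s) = a^2 - 9*a*s + 8*s^2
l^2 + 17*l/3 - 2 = (l - 1/3)*(l + 6)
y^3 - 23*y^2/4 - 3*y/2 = y*(y - 6)*(y + 1/4)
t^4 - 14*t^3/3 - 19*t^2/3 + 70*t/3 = t*(t - 5)*(t - 2)*(t + 7/3)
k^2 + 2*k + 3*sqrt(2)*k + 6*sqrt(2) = (k + 2)*(k + 3*sqrt(2))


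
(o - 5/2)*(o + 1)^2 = o^3 - o^2/2 - 4*o - 5/2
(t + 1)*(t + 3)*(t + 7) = t^3 + 11*t^2 + 31*t + 21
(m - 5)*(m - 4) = m^2 - 9*m + 20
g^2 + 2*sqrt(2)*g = g*(g + 2*sqrt(2))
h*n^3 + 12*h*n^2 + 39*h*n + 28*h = (n + 4)*(n + 7)*(h*n + h)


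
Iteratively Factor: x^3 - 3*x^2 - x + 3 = (x + 1)*(x^2 - 4*x + 3) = (x - 3)*(x + 1)*(x - 1)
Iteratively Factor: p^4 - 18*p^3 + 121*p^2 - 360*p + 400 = (p - 5)*(p^3 - 13*p^2 + 56*p - 80) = (p - 5)*(p - 4)*(p^2 - 9*p + 20) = (p - 5)^2*(p - 4)*(p - 4)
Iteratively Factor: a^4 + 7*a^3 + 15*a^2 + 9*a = (a + 1)*(a^3 + 6*a^2 + 9*a) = (a + 1)*(a + 3)*(a^2 + 3*a) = (a + 1)*(a + 3)^2*(a)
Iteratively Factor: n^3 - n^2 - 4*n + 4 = (n - 1)*(n^2 - 4) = (n - 1)*(n + 2)*(n - 2)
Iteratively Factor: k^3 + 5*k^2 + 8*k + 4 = (k + 2)*(k^2 + 3*k + 2) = (k + 2)^2*(k + 1)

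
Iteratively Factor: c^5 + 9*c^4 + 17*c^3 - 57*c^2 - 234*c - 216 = (c + 2)*(c^4 + 7*c^3 + 3*c^2 - 63*c - 108) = (c + 2)*(c + 3)*(c^3 + 4*c^2 - 9*c - 36) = (c - 3)*(c + 2)*(c + 3)*(c^2 + 7*c + 12) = (c - 3)*(c + 2)*(c + 3)*(c + 4)*(c + 3)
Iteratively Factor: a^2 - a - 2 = (a - 2)*(a + 1)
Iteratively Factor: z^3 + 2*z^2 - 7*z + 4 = (z - 1)*(z^2 + 3*z - 4) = (z - 1)*(z + 4)*(z - 1)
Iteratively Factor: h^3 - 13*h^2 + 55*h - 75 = (h - 5)*(h^2 - 8*h + 15) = (h - 5)*(h - 3)*(h - 5)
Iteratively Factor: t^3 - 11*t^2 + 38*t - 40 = (t - 5)*(t^2 - 6*t + 8) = (t - 5)*(t - 4)*(t - 2)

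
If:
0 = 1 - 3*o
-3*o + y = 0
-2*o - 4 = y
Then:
No Solution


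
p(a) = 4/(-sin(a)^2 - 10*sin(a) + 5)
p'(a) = 4*(2*sin(a)*cos(a) + 10*cos(a))/(-sin(a)^2 - 10*sin(a) + 5)^2 = 8*(sin(a) + 5)*cos(a)/(sin(a)^2 + 10*sin(a) - 5)^2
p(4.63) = 0.29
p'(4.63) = -0.01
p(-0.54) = 0.40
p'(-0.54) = 0.32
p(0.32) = 2.28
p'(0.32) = 13.10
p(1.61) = -0.67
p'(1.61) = -0.05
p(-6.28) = 0.81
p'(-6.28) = 1.62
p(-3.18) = 0.87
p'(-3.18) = -1.89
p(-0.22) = 0.56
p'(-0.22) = 0.73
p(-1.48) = 0.29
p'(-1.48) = 0.01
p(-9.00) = 0.45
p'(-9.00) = -0.42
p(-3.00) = 0.63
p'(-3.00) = -0.94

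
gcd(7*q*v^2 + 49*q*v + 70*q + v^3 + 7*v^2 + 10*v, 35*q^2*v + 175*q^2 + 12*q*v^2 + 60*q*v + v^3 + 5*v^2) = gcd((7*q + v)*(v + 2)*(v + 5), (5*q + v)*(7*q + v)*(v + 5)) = 7*q*v + 35*q + v^2 + 5*v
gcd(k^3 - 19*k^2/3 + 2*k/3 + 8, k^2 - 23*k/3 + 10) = k - 6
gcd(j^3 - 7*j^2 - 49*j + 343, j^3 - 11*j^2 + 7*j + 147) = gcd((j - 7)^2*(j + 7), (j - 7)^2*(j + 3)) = j^2 - 14*j + 49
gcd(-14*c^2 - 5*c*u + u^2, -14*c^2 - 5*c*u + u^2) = -14*c^2 - 5*c*u + u^2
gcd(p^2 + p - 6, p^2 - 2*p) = p - 2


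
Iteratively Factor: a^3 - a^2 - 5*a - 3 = (a + 1)*(a^2 - 2*a - 3) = (a - 3)*(a + 1)*(a + 1)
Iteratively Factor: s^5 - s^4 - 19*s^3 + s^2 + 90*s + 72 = (s + 1)*(s^4 - 2*s^3 - 17*s^2 + 18*s + 72) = (s + 1)*(s + 3)*(s^3 - 5*s^2 - 2*s + 24) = (s + 1)*(s + 2)*(s + 3)*(s^2 - 7*s + 12) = (s - 3)*(s + 1)*(s + 2)*(s + 3)*(s - 4)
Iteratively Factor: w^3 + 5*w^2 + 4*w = (w + 4)*(w^2 + w) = w*(w + 4)*(w + 1)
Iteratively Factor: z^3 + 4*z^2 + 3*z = (z)*(z^2 + 4*z + 3) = z*(z + 1)*(z + 3)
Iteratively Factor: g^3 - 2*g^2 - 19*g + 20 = (g - 5)*(g^2 + 3*g - 4) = (g - 5)*(g - 1)*(g + 4)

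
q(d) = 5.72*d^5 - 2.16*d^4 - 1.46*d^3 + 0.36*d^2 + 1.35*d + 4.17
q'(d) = 28.6*d^4 - 8.64*d^3 - 4.38*d^2 + 0.72*d + 1.35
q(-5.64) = -34558.77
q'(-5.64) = 30346.96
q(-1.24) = -16.04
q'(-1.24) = 77.81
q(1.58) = 44.30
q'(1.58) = 135.71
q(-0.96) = -2.00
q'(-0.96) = 28.56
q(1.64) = 53.15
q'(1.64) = 159.53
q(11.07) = 916543.81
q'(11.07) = 417245.21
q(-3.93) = -5784.61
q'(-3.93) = 7277.69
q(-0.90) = -0.48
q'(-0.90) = 22.22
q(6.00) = 41389.23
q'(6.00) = 35047.35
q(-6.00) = -46953.69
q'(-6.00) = 38771.19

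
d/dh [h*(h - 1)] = 2*h - 1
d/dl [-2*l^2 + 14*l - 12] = 14 - 4*l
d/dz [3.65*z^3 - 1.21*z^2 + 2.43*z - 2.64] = 10.95*z^2 - 2.42*z + 2.43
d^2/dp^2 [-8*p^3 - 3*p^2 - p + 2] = -48*p - 6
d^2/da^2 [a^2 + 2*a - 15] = 2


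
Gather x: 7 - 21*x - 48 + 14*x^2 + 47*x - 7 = 14*x^2 + 26*x - 48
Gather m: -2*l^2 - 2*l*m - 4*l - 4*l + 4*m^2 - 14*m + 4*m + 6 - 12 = -2*l^2 - 8*l + 4*m^2 + m*(-2*l - 10) - 6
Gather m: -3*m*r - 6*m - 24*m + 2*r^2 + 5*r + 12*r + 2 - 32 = m*(-3*r - 30) + 2*r^2 + 17*r - 30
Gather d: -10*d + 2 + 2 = 4 - 10*d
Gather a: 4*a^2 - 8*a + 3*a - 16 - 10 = 4*a^2 - 5*a - 26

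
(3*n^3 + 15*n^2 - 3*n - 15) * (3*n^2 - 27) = 9*n^5 + 45*n^4 - 90*n^3 - 450*n^2 + 81*n + 405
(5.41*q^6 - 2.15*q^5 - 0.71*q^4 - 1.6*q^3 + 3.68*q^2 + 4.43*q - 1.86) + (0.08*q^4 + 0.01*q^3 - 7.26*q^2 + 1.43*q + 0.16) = 5.41*q^6 - 2.15*q^5 - 0.63*q^4 - 1.59*q^3 - 3.58*q^2 + 5.86*q - 1.7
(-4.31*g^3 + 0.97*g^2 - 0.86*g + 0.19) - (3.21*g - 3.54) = -4.31*g^3 + 0.97*g^2 - 4.07*g + 3.73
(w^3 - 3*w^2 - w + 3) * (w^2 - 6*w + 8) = w^5 - 9*w^4 + 25*w^3 - 15*w^2 - 26*w + 24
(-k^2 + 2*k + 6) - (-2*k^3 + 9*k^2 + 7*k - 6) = 2*k^3 - 10*k^2 - 5*k + 12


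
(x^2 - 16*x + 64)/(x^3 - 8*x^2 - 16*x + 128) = (x - 8)/(x^2 - 16)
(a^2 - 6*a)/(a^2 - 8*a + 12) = a/(a - 2)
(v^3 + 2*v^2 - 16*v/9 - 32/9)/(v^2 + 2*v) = v - 16/(9*v)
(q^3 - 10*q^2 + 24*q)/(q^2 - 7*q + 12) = q*(q - 6)/(q - 3)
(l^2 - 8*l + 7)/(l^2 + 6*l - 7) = (l - 7)/(l + 7)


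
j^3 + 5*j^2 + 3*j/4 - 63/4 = (j - 3/2)*(j + 3)*(j + 7/2)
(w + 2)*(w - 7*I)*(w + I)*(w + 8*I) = w^4 + 2*w^3 + 2*I*w^3 + 55*w^2 + 4*I*w^2 + 110*w + 56*I*w + 112*I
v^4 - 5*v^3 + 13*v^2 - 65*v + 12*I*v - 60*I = (v - 5)*(v - 4*I)*(v + I)*(v + 3*I)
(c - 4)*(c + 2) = c^2 - 2*c - 8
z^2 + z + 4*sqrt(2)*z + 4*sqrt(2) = (z + 1)*(z + 4*sqrt(2))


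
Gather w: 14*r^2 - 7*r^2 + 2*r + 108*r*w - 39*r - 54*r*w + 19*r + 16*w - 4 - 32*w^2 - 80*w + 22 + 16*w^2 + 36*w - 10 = 7*r^2 - 18*r - 16*w^2 + w*(54*r - 28) + 8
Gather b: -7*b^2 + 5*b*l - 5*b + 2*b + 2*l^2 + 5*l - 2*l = -7*b^2 + b*(5*l - 3) + 2*l^2 + 3*l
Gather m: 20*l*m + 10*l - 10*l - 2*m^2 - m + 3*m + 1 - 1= -2*m^2 + m*(20*l + 2)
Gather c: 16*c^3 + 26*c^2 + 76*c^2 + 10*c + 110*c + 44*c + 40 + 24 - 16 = 16*c^3 + 102*c^2 + 164*c + 48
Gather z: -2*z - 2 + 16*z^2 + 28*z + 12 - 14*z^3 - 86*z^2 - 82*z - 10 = -14*z^3 - 70*z^2 - 56*z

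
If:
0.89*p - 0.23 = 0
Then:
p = 0.26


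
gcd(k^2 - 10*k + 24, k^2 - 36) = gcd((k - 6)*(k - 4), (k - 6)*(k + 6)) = k - 6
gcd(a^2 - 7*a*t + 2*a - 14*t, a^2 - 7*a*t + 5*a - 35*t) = -a + 7*t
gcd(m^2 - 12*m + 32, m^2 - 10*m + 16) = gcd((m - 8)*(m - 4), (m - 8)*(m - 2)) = m - 8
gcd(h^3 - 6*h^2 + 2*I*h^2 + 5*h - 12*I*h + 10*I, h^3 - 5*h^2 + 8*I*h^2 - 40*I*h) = h - 5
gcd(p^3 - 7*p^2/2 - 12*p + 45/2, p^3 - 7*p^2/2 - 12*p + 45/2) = p^3 - 7*p^2/2 - 12*p + 45/2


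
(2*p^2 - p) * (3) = 6*p^2 - 3*p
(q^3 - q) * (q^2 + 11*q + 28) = q^5 + 11*q^4 + 27*q^3 - 11*q^2 - 28*q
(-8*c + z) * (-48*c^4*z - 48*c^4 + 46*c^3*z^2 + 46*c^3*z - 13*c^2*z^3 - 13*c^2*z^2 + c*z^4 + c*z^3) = 384*c^5*z + 384*c^5 - 416*c^4*z^2 - 416*c^4*z + 150*c^3*z^3 + 150*c^3*z^2 - 21*c^2*z^4 - 21*c^2*z^3 + c*z^5 + c*z^4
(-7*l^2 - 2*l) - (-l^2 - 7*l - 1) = -6*l^2 + 5*l + 1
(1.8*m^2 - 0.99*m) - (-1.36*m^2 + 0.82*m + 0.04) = 3.16*m^2 - 1.81*m - 0.04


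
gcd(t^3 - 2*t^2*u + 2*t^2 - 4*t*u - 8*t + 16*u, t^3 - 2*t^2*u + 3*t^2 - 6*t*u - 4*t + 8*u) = t^2 - 2*t*u + 4*t - 8*u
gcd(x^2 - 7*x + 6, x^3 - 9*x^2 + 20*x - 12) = x^2 - 7*x + 6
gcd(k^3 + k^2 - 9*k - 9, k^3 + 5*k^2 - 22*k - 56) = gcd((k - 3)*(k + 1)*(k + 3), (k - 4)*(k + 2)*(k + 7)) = 1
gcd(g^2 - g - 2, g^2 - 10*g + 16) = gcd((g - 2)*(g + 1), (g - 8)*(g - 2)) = g - 2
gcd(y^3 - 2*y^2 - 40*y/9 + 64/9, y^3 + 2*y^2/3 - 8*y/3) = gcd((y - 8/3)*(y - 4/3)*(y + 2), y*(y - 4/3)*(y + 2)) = y^2 + 2*y/3 - 8/3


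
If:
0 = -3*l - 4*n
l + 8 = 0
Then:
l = -8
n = 6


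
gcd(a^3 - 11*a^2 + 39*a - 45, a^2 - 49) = 1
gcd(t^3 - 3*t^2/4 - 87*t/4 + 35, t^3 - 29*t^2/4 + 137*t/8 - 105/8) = t - 7/4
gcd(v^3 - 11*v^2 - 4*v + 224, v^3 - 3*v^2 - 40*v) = v - 8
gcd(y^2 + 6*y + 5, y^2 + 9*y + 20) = y + 5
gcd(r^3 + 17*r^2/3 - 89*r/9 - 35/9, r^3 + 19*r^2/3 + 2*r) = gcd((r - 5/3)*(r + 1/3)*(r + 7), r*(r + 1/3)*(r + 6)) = r + 1/3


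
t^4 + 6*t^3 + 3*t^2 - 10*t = t*(t - 1)*(t + 2)*(t + 5)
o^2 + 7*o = o*(o + 7)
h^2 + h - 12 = (h - 3)*(h + 4)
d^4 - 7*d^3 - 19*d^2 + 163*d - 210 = (d - 7)*(d - 3)*(d - 2)*(d + 5)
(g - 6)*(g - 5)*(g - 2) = g^3 - 13*g^2 + 52*g - 60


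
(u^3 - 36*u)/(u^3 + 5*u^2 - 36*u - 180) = u/(u + 5)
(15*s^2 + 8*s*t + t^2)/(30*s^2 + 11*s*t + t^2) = (3*s + t)/(6*s + t)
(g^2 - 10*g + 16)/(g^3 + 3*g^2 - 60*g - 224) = (g - 2)/(g^2 + 11*g + 28)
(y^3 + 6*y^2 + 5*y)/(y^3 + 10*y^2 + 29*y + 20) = y/(y + 4)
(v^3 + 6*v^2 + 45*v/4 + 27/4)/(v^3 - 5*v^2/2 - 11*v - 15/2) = (2*v^2 + 9*v + 9)/(2*(v^2 - 4*v - 5))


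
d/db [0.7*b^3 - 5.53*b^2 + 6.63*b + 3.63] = 2.1*b^2 - 11.06*b + 6.63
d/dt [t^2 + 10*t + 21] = 2*t + 10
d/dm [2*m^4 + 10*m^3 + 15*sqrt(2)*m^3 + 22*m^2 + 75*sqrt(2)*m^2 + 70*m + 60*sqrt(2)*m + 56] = 8*m^3 + 30*m^2 + 45*sqrt(2)*m^2 + 44*m + 150*sqrt(2)*m + 70 + 60*sqrt(2)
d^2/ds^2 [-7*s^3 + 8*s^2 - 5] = 16 - 42*s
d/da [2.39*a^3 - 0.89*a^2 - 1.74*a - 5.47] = 7.17*a^2 - 1.78*a - 1.74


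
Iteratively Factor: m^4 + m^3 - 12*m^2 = (m)*(m^3 + m^2 - 12*m) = m*(m + 4)*(m^2 - 3*m) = m*(m - 3)*(m + 4)*(m)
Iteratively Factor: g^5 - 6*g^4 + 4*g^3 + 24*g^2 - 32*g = (g - 2)*(g^4 - 4*g^3 - 4*g^2 + 16*g) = (g - 4)*(g - 2)*(g^3 - 4*g) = g*(g - 4)*(g - 2)*(g^2 - 4) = g*(g - 4)*(g - 2)^2*(g + 2)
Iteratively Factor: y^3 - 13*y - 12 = (y - 4)*(y^2 + 4*y + 3) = (y - 4)*(y + 1)*(y + 3)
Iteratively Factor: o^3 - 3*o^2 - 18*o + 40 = (o - 5)*(o^2 + 2*o - 8) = (o - 5)*(o - 2)*(o + 4)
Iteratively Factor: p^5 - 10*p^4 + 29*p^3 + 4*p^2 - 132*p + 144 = (p - 3)*(p^4 - 7*p^3 + 8*p^2 + 28*p - 48) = (p - 3)*(p - 2)*(p^3 - 5*p^2 - 2*p + 24) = (p - 3)*(p - 2)*(p + 2)*(p^2 - 7*p + 12) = (p - 4)*(p - 3)*(p - 2)*(p + 2)*(p - 3)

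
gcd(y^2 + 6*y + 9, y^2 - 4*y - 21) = y + 3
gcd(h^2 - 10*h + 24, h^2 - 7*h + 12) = h - 4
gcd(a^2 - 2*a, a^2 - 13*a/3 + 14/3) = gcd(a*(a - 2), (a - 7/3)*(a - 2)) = a - 2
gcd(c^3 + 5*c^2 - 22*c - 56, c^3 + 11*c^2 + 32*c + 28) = c^2 + 9*c + 14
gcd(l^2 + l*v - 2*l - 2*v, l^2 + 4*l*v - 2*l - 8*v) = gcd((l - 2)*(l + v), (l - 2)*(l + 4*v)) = l - 2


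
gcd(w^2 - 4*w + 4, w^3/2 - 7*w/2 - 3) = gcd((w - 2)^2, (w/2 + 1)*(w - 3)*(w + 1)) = 1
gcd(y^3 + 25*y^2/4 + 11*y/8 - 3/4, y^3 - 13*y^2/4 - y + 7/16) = y^2 + y/4 - 1/8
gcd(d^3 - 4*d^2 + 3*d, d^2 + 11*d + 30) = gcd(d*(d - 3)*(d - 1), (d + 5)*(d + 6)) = 1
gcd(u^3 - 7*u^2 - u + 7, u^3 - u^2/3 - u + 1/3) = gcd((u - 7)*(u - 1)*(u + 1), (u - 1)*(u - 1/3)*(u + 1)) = u^2 - 1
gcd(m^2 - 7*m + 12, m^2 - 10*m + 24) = m - 4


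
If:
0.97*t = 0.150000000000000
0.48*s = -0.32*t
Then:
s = -0.10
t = 0.15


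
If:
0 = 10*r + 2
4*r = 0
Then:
No Solution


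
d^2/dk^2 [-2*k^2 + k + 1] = -4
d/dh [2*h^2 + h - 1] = 4*h + 1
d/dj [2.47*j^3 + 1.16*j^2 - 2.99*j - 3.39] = 7.41*j^2 + 2.32*j - 2.99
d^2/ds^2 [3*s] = 0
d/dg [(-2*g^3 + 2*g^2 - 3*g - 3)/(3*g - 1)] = 4*(-3*g^3 + 3*g^2 - g + 3)/(9*g^2 - 6*g + 1)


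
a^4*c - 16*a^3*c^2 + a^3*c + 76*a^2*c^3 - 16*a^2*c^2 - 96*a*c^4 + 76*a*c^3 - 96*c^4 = (a - 8*c)*(a - 6*c)*(a - 2*c)*(a*c + c)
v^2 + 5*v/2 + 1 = (v + 1/2)*(v + 2)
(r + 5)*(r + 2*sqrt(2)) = r^2 + 2*sqrt(2)*r + 5*r + 10*sqrt(2)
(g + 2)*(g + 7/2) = g^2 + 11*g/2 + 7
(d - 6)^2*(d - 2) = d^3 - 14*d^2 + 60*d - 72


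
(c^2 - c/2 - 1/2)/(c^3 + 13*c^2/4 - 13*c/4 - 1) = 2*(2*c + 1)/(4*c^2 + 17*c + 4)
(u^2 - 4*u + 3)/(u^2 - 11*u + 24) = (u - 1)/(u - 8)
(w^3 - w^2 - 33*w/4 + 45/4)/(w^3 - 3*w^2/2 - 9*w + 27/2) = (w - 5/2)/(w - 3)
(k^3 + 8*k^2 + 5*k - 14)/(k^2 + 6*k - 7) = k + 2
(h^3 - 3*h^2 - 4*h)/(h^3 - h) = (h - 4)/(h - 1)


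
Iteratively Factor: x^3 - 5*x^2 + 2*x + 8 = (x + 1)*(x^2 - 6*x + 8) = (x - 4)*(x + 1)*(x - 2)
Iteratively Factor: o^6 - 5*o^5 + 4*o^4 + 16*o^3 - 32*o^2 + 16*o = (o - 2)*(o^5 - 3*o^4 - 2*o^3 + 12*o^2 - 8*o) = (o - 2)^2*(o^4 - o^3 - 4*o^2 + 4*o) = o*(o - 2)^2*(o^3 - o^2 - 4*o + 4) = o*(o - 2)^2*(o + 2)*(o^2 - 3*o + 2) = o*(o - 2)^3*(o + 2)*(o - 1)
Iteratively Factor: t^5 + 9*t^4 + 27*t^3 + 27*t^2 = (t)*(t^4 + 9*t^3 + 27*t^2 + 27*t) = t*(t + 3)*(t^3 + 6*t^2 + 9*t) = t^2*(t + 3)*(t^2 + 6*t + 9) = t^2*(t + 3)^2*(t + 3)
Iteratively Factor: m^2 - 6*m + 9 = (m - 3)*(m - 3)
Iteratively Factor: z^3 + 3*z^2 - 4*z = (z)*(z^2 + 3*z - 4) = z*(z + 4)*(z - 1)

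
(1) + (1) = 2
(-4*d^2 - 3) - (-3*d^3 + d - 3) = 3*d^3 - 4*d^2 - d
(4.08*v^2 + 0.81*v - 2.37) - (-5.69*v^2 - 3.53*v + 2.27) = 9.77*v^2 + 4.34*v - 4.64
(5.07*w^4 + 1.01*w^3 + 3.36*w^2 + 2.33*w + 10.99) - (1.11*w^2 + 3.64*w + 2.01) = 5.07*w^4 + 1.01*w^3 + 2.25*w^2 - 1.31*w + 8.98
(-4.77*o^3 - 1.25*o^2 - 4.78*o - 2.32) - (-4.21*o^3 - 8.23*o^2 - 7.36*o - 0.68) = -0.56*o^3 + 6.98*o^2 + 2.58*o - 1.64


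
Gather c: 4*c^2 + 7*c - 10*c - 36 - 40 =4*c^2 - 3*c - 76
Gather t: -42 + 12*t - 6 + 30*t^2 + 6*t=30*t^2 + 18*t - 48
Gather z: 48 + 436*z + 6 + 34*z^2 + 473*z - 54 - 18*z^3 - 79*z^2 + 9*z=-18*z^3 - 45*z^2 + 918*z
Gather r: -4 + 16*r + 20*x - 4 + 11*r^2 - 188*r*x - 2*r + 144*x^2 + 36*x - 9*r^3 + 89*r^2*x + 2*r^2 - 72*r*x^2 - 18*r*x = -9*r^3 + r^2*(89*x + 13) + r*(-72*x^2 - 206*x + 14) + 144*x^2 + 56*x - 8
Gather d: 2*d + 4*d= 6*d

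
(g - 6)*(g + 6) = g^2 - 36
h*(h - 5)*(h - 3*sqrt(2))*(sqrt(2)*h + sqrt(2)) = sqrt(2)*h^4 - 6*h^3 - 4*sqrt(2)*h^3 - 5*sqrt(2)*h^2 + 24*h^2 + 30*h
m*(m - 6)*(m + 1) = m^3 - 5*m^2 - 6*m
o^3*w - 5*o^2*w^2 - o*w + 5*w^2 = (o - 1)*(o - 5*w)*(o*w + w)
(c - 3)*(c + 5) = c^2 + 2*c - 15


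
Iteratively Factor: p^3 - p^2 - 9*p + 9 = (p + 3)*(p^2 - 4*p + 3) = (p - 1)*(p + 3)*(p - 3)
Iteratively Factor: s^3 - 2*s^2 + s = (s - 1)*(s^2 - s) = s*(s - 1)*(s - 1)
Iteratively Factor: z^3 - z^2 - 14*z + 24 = (z + 4)*(z^2 - 5*z + 6) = (z - 2)*(z + 4)*(z - 3)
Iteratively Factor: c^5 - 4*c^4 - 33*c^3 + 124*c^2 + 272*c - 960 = (c + 4)*(c^4 - 8*c^3 - c^2 + 128*c - 240) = (c + 4)^2*(c^3 - 12*c^2 + 47*c - 60) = (c - 3)*(c + 4)^2*(c^2 - 9*c + 20) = (c - 5)*(c - 3)*(c + 4)^2*(c - 4)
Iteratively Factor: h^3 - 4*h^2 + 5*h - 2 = (h - 2)*(h^2 - 2*h + 1) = (h - 2)*(h - 1)*(h - 1)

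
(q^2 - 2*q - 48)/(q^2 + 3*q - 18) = (q - 8)/(q - 3)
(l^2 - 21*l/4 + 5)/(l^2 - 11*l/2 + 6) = (4*l - 5)/(2*(2*l - 3))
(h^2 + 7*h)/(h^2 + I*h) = (h + 7)/(h + I)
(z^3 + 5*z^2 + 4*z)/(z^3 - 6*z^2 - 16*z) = (z^2 + 5*z + 4)/(z^2 - 6*z - 16)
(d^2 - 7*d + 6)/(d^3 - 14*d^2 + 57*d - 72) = (d^2 - 7*d + 6)/(d^3 - 14*d^2 + 57*d - 72)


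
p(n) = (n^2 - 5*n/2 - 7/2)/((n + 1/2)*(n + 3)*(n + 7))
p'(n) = (2*n - 5/2)/((n + 1/2)*(n + 3)*(n + 7)) - (n^2 - 5*n/2 - 7/2)/((n + 1/2)*(n + 3)*(n + 7)^2) - (n^2 - 5*n/2 - 7/2)/((n + 1/2)*(n + 3)^2*(n + 7)) - (n^2 - 5*n/2 - 7/2)/((n + 1/2)^2*(n + 3)*(n + 7))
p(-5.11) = 1.92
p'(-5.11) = -0.38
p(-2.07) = -0.83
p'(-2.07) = 1.45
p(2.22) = -0.03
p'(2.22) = 0.04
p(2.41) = -0.03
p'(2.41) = 0.03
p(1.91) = -0.04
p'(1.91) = 0.04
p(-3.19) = 7.52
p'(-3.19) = 35.86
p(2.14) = -0.03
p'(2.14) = 0.04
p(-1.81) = -0.53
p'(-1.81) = 0.90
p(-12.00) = -0.33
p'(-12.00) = -0.08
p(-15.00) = -0.19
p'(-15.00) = -0.03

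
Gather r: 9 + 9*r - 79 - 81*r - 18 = -72*r - 88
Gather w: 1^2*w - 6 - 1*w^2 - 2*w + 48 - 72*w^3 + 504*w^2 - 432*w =-72*w^3 + 503*w^2 - 433*w + 42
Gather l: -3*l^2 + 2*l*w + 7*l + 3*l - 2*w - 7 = -3*l^2 + l*(2*w + 10) - 2*w - 7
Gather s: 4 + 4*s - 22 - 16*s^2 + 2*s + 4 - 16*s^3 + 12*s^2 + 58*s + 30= -16*s^3 - 4*s^2 + 64*s + 16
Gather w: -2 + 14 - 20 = -8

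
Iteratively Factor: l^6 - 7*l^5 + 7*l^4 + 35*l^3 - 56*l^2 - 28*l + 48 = (l - 2)*(l^5 - 5*l^4 - 3*l^3 + 29*l^2 + 2*l - 24) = (l - 2)*(l + 1)*(l^4 - 6*l^3 + 3*l^2 + 26*l - 24) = (l - 2)*(l - 1)*(l + 1)*(l^3 - 5*l^2 - 2*l + 24) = (l - 4)*(l - 2)*(l - 1)*(l + 1)*(l^2 - l - 6) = (l - 4)*(l - 2)*(l - 1)*(l + 1)*(l + 2)*(l - 3)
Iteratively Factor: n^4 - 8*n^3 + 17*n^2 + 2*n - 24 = (n - 2)*(n^3 - 6*n^2 + 5*n + 12) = (n - 4)*(n - 2)*(n^2 - 2*n - 3) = (n - 4)*(n - 3)*(n - 2)*(n + 1)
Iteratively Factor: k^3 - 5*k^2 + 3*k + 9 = (k + 1)*(k^2 - 6*k + 9) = (k - 3)*(k + 1)*(k - 3)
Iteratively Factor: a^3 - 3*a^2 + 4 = (a + 1)*(a^2 - 4*a + 4) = (a - 2)*(a + 1)*(a - 2)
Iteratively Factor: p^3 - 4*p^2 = (p)*(p^2 - 4*p) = p*(p - 4)*(p)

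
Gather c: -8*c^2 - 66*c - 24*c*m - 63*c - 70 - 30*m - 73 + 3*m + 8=-8*c^2 + c*(-24*m - 129) - 27*m - 135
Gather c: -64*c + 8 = 8 - 64*c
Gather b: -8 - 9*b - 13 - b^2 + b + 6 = -b^2 - 8*b - 15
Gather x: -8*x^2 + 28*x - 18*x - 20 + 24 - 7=-8*x^2 + 10*x - 3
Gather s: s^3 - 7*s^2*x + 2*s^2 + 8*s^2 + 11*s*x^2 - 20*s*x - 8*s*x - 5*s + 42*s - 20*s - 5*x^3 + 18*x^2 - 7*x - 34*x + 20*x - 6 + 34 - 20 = s^3 + s^2*(10 - 7*x) + s*(11*x^2 - 28*x + 17) - 5*x^3 + 18*x^2 - 21*x + 8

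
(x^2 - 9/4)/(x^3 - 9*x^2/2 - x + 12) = (x - 3/2)/(x^2 - 6*x + 8)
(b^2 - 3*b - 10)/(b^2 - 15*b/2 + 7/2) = 2*(b^2 - 3*b - 10)/(2*b^2 - 15*b + 7)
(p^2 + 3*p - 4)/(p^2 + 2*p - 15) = (p^2 + 3*p - 4)/(p^2 + 2*p - 15)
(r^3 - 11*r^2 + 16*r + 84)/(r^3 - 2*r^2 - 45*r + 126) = (r^2 - 5*r - 14)/(r^2 + 4*r - 21)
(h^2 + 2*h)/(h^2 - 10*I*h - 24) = h*(h + 2)/(h^2 - 10*I*h - 24)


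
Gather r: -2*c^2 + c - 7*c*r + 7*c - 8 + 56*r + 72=-2*c^2 + 8*c + r*(56 - 7*c) + 64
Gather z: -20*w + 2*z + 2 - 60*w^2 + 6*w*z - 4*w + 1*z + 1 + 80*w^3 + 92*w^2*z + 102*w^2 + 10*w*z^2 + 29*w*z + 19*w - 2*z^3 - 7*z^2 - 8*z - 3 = 80*w^3 + 42*w^2 - 5*w - 2*z^3 + z^2*(10*w - 7) + z*(92*w^2 + 35*w - 5)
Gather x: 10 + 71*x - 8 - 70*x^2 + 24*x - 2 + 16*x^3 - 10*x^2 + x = 16*x^3 - 80*x^2 + 96*x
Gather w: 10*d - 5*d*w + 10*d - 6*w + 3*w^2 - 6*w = 20*d + 3*w^2 + w*(-5*d - 12)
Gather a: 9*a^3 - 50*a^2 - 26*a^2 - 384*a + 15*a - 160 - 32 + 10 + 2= 9*a^3 - 76*a^2 - 369*a - 180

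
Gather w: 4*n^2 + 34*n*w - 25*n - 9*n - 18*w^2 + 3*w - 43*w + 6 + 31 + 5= 4*n^2 - 34*n - 18*w^2 + w*(34*n - 40) + 42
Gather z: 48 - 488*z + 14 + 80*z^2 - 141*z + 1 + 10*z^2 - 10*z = 90*z^2 - 639*z + 63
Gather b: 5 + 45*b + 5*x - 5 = 45*b + 5*x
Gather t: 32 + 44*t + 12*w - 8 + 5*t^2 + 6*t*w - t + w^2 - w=5*t^2 + t*(6*w + 43) + w^2 + 11*w + 24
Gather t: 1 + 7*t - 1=7*t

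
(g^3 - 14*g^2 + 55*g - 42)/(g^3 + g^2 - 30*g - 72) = (g^2 - 8*g + 7)/(g^2 + 7*g + 12)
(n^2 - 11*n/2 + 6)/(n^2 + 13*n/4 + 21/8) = 4*(2*n^2 - 11*n + 12)/(8*n^2 + 26*n + 21)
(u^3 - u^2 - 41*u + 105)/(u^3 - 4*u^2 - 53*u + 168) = (u - 5)/(u - 8)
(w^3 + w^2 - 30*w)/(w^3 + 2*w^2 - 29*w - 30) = w/(w + 1)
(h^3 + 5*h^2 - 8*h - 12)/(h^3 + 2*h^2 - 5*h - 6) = (h + 6)/(h + 3)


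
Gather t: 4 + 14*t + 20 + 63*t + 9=77*t + 33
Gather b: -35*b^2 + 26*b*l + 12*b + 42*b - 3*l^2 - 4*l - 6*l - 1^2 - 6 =-35*b^2 + b*(26*l + 54) - 3*l^2 - 10*l - 7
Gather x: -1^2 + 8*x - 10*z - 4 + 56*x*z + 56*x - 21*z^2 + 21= x*(56*z + 64) - 21*z^2 - 10*z + 16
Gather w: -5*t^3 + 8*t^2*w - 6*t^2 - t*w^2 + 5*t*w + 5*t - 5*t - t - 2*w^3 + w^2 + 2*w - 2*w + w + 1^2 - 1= -5*t^3 - 6*t^2 - t - 2*w^3 + w^2*(1 - t) + w*(8*t^2 + 5*t + 1)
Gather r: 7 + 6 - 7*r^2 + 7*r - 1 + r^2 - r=-6*r^2 + 6*r + 12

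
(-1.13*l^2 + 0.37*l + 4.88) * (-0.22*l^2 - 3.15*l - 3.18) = 0.2486*l^4 + 3.4781*l^3 + 1.3543*l^2 - 16.5486*l - 15.5184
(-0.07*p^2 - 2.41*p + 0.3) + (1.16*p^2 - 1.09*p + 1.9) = 1.09*p^2 - 3.5*p + 2.2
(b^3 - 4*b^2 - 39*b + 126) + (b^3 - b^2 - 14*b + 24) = 2*b^3 - 5*b^2 - 53*b + 150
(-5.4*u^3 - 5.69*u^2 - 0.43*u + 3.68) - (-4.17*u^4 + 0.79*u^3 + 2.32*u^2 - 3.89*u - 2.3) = 4.17*u^4 - 6.19*u^3 - 8.01*u^2 + 3.46*u + 5.98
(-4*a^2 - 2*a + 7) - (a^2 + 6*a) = -5*a^2 - 8*a + 7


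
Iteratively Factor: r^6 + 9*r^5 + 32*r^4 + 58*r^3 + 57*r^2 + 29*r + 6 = (r + 1)*(r^5 + 8*r^4 + 24*r^3 + 34*r^2 + 23*r + 6) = (r + 1)^2*(r^4 + 7*r^3 + 17*r^2 + 17*r + 6) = (r + 1)^2*(r + 3)*(r^3 + 4*r^2 + 5*r + 2) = (r + 1)^3*(r + 3)*(r^2 + 3*r + 2) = (r + 1)^4*(r + 3)*(r + 2)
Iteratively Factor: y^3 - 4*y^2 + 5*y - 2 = (y - 2)*(y^2 - 2*y + 1) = (y - 2)*(y - 1)*(y - 1)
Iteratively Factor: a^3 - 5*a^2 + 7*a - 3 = (a - 1)*(a^2 - 4*a + 3) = (a - 1)^2*(a - 3)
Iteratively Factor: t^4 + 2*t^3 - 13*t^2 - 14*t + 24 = (t + 2)*(t^3 - 13*t + 12) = (t - 3)*(t + 2)*(t^2 + 3*t - 4) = (t - 3)*(t - 1)*(t + 2)*(t + 4)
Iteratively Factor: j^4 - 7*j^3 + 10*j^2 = (j)*(j^3 - 7*j^2 + 10*j) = j^2*(j^2 - 7*j + 10) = j^2*(j - 2)*(j - 5)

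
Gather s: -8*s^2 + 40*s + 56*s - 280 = -8*s^2 + 96*s - 280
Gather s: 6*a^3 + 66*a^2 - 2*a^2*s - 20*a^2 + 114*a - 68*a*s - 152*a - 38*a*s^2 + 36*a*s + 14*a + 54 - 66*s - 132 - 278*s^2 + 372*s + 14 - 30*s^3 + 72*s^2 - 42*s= 6*a^3 + 46*a^2 - 24*a - 30*s^3 + s^2*(-38*a - 206) + s*(-2*a^2 - 32*a + 264) - 64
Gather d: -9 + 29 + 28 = 48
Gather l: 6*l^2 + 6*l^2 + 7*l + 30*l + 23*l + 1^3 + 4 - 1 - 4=12*l^2 + 60*l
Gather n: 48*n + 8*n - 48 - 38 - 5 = 56*n - 91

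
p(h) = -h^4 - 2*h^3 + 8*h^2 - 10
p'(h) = -4*h^3 - 6*h^2 + 16*h = 2*h*(-2*h^2 - 3*h + 8)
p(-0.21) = -9.63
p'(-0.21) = -3.59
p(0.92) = -5.50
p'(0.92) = 6.53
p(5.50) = -1015.81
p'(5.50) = -759.00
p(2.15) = -14.26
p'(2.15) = -33.09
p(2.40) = -24.75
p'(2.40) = -51.46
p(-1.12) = 1.27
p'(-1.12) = -19.83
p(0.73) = -6.80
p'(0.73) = 6.93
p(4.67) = -514.85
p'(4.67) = -463.52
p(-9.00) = -4465.00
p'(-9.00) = 2286.00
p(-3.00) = 35.00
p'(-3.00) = 6.00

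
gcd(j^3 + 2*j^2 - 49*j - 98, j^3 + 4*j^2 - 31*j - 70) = j^2 + 9*j + 14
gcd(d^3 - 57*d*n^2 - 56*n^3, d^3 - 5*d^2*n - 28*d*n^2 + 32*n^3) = d - 8*n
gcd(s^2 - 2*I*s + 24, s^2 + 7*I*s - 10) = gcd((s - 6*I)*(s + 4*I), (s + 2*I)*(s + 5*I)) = 1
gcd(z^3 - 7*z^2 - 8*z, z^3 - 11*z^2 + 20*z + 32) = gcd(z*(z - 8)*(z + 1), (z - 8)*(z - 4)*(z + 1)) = z^2 - 7*z - 8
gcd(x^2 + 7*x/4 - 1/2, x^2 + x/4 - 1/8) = x - 1/4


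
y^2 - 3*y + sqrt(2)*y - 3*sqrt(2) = (y - 3)*(y + sqrt(2))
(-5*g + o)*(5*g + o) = -25*g^2 + o^2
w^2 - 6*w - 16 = (w - 8)*(w + 2)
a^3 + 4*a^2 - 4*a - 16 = (a - 2)*(a + 2)*(a + 4)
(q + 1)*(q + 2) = q^2 + 3*q + 2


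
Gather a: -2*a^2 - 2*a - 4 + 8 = -2*a^2 - 2*a + 4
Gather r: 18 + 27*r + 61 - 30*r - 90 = -3*r - 11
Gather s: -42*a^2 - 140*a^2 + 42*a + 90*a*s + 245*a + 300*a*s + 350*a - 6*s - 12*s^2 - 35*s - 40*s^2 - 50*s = -182*a^2 + 637*a - 52*s^2 + s*(390*a - 91)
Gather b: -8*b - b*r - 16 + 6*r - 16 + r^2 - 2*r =b*(-r - 8) + r^2 + 4*r - 32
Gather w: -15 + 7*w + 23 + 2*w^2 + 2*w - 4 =2*w^2 + 9*w + 4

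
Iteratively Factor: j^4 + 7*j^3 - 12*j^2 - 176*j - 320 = (j + 4)*(j^3 + 3*j^2 - 24*j - 80) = (j + 4)^2*(j^2 - j - 20) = (j + 4)^3*(j - 5)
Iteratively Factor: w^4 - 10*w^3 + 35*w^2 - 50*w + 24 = (w - 1)*(w^3 - 9*w^2 + 26*w - 24) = (w - 4)*(w - 1)*(w^2 - 5*w + 6) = (w - 4)*(w - 3)*(w - 1)*(w - 2)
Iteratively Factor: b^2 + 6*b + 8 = (b + 2)*(b + 4)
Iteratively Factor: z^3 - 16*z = (z + 4)*(z^2 - 4*z) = (z - 4)*(z + 4)*(z)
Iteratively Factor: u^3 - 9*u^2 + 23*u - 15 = (u - 3)*(u^2 - 6*u + 5) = (u - 5)*(u - 3)*(u - 1)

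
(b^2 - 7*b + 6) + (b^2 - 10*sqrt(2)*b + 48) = 2*b^2 - 10*sqrt(2)*b - 7*b + 54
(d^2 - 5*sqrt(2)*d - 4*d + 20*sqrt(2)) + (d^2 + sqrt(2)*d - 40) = 2*d^2 - 4*sqrt(2)*d - 4*d - 40 + 20*sqrt(2)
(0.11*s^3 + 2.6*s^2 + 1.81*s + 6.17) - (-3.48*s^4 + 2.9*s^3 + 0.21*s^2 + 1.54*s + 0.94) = 3.48*s^4 - 2.79*s^3 + 2.39*s^2 + 0.27*s + 5.23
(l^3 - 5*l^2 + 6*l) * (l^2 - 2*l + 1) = l^5 - 7*l^4 + 17*l^3 - 17*l^2 + 6*l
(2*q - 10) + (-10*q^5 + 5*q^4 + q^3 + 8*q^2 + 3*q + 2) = -10*q^5 + 5*q^4 + q^3 + 8*q^2 + 5*q - 8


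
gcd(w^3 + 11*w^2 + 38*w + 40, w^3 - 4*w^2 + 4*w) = 1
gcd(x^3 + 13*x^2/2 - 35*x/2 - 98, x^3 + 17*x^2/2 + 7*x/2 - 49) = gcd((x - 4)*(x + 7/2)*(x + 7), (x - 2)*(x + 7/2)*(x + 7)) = x^2 + 21*x/2 + 49/2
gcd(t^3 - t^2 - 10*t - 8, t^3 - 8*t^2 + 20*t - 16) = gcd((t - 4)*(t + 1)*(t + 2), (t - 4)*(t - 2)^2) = t - 4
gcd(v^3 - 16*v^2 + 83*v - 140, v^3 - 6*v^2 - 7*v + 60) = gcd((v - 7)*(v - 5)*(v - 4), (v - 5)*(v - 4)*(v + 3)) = v^2 - 9*v + 20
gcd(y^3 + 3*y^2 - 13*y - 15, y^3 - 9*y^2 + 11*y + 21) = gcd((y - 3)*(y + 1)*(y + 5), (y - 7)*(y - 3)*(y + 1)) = y^2 - 2*y - 3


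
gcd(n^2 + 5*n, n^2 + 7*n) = n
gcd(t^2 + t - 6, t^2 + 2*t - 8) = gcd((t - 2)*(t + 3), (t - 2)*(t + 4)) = t - 2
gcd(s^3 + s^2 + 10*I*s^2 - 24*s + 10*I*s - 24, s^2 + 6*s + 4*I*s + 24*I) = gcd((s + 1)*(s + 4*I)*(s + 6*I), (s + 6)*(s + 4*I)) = s + 4*I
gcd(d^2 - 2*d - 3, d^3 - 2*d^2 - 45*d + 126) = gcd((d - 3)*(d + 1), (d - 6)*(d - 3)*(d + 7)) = d - 3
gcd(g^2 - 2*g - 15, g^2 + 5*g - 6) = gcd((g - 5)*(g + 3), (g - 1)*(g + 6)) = 1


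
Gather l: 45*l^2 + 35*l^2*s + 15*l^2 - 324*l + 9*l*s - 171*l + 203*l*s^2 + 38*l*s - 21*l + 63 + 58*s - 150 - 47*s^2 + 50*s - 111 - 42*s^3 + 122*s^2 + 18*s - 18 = l^2*(35*s + 60) + l*(203*s^2 + 47*s - 516) - 42*s^3 + 75*s^2 + 126*s - 216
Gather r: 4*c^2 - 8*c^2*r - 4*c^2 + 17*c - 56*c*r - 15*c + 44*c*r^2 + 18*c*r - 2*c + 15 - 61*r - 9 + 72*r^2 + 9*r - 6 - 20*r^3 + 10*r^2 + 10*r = -20*r^3 + r^2*(44*c + 82) + r*(-8*c^2 - 38*c - 42)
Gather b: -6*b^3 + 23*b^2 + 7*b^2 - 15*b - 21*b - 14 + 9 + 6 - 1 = -6*b^3 + 30*b^2 - 36*b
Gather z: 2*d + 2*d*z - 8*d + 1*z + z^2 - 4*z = -6*d + z^2 + z*(2*d - 3)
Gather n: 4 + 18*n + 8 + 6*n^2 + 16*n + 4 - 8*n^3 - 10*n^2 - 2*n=-8*n^3 - 4*n^2 + 32*n + 16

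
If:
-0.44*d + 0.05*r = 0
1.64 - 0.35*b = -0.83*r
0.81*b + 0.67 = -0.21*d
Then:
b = -0.76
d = -0.26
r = -2.30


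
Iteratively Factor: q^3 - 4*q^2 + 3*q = (q - 1)*(q^2 - 3*q) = (q - 3)*(q - 1)*(q)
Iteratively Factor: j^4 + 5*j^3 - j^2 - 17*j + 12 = (j - 1)*(j^3 + 6*j^2 + 5*j - 12) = (j - 1)*(j + 4)*(j^2 + 2*j - 3) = (j - 1)*(j + 3)*(j + 4)*(j - 1)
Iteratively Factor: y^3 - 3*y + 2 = (y + 2)*(y^2 - 2*y + 1) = (y - 1)*(y + 2)*(y - 1)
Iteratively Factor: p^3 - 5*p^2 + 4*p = (p - 1)*(p^2 - 4*p) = p*(p - 1)*(p - 4)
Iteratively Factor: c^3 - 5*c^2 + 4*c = (c)*(c^2 - 5*c + 4) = c*(c - 4)*(c - 1)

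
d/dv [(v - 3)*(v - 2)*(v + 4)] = 3*v^2 - 2*v - 14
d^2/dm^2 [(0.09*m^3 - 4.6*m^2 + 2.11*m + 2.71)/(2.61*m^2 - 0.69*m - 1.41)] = (2.8421709430404e-14*m^4 + 12.9268980000001*m^3 + 9.71935199999999*m^2 + 18.381006*m + 0.130446)/(17.779581*m^6 - 14.101047*m^5 - 25.08732*m^4 + 14.907105*m^3 + 13.55292*m^2 - 4.115367*m - 2.803221)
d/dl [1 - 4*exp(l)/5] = -4*exp(l)/5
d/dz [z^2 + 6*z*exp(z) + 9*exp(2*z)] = 6*z*exp(z) + 2*z + 18*exp(2*z) + 6*exp(z)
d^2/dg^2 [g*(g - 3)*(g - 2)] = 6*g - 10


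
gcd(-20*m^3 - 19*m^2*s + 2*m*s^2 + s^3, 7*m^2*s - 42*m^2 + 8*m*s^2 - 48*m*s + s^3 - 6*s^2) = m + s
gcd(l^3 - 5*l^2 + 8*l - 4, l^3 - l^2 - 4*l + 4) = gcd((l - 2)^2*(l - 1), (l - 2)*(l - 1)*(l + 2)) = l^2 - 3*l + 2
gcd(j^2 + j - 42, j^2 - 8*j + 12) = j - 6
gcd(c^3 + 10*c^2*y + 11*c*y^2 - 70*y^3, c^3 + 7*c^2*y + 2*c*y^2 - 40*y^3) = -c^2 - 3*c*y + 10*y^2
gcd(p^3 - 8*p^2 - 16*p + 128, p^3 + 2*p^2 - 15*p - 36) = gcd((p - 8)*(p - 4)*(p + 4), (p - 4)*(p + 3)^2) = p - 4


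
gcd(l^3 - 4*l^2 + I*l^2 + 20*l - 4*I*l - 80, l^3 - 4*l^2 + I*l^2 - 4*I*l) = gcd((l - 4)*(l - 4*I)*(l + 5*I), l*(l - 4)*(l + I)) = l - 4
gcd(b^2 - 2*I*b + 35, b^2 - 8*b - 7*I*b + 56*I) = b - 7*I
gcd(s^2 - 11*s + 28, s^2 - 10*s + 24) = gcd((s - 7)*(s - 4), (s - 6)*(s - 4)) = s - 4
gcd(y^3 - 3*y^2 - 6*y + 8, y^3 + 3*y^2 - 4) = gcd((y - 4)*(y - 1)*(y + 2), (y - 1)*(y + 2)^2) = y^2 + y - 2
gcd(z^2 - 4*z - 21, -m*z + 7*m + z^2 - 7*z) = z - 7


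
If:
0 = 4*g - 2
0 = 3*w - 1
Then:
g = 1/2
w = 1/3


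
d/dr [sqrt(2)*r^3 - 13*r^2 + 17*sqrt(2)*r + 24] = 3*sqrt(2)*r^2 - 26*r + 17*sqrt(2)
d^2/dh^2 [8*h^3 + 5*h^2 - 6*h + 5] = 48*h + 10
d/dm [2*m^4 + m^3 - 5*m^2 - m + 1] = 8*m^3 + 3*m^2 - 10*m - 1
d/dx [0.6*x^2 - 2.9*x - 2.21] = 1.2*x - 2.9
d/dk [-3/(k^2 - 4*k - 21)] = 6*(k - 2)/(-k^2 + 4*k + 21)^2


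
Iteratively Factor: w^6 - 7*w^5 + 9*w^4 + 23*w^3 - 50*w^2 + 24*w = (w + 2)*(w^5 - 9*w^4 + 27*w^3 - 31*w^2 + 12*w) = (w - 4)*(w + 2)*(w^4 - 5*w^3 + 7*w^2 - 3*w) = w*(w - 4)*(w + 2)*(w^3 - 5*w^2 + 7*w - 3) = w*(w - 4)*(w - 1)*(w + 2)*(w^2 - 4*w + 3) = w*(w - 4)*(w - 3)*(w - 1)*(w + 2)*(w - 1)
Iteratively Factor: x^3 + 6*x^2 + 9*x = (x + 3)*(x^2 + 3*x) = x*(x + 3)*(x + 3)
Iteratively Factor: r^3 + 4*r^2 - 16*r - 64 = (r + 4)*(r^2 - 16) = (r + 4)^2*(r - 4)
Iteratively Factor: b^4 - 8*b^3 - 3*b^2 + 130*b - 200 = (b - 5)*(b^3 - 3*b^2 - 18*b + 40) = (b - 5)^2*(b^2 + 2*b - 8) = (b - 5)^2*(b - 2)*(b + 4)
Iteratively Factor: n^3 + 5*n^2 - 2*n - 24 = (n + 4)*(n^2 + n - 6) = (n + 3)*(n + 4)*(n - 2)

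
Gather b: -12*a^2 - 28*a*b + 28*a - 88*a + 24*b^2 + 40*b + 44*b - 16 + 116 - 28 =-12*a^2 - 60*a + 24*b^2 + b*(84 - 28*a) + 72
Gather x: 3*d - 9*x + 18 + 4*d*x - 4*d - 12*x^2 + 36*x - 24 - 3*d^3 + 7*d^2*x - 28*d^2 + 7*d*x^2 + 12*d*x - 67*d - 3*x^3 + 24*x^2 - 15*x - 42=-3*d^3 - 28*d^2 - 68*d - 3*x^3 + x^2*(7*d + 12) + x*(7*d^2 + 16*d + 12) - 48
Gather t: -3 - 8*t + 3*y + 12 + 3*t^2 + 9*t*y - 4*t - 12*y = 3*t^2 + t*(9*y - 12) - 9*y + 9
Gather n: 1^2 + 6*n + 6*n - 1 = 12*n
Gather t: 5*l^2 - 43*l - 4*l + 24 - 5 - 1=5*l^2 - 47*l + 18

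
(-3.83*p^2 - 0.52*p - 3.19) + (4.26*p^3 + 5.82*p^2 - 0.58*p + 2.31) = 4.26*p^3 + 1.99*p^2 - 1.1*p - 0.88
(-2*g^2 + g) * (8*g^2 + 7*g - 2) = -16*g^4 - 6*g^3 + 11*g^2 - 2*g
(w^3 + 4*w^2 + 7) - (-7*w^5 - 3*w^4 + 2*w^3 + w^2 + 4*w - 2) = 7*w^5 + 3*w^4 - w^3 + 3*w^2 - 4*w + 9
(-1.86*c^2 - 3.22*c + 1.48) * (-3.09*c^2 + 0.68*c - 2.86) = 5.7474*c^4 + 8.685*c^3 - 1.4432*c^2 + 10.2156*c - 4.2328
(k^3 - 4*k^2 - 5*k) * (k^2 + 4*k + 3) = k^5 - 18*k^3 - 32*k^2 - 15*k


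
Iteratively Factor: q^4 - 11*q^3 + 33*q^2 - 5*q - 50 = (q - 5)*(q^3 - 6*q^2 + 3*q + 10) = (q - 5)*(q + 1)*(q^2 - 7*q + 10) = (q - 5)^2*(q + 1)*(q - 2)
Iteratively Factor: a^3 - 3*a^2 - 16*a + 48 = (a - 3)*(a^2 - 16) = (a - 4)*(a - 3)*(a + 4)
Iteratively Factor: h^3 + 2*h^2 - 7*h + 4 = (h + 4)*(h^2 - 2*h + 1) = (h - 1)*(h + 4)*(h - 1)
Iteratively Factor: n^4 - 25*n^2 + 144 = (n - 3)*(n^3 + 3*n^2 - 16*n - 48) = (n - 3)*(n + 3)*(n^2 - 16) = (n - 4)*(n - 3)*(n + 3)*(n + 4)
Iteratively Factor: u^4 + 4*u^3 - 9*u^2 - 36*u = (u)*(u^3 + 4*u^2 - 9*u - 36) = u*(u + 4)*(u^2 - 9) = u*(u + 3)*(u + 4)*(u - 3)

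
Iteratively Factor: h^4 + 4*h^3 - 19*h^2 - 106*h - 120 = (h - 5)*(h^3 + 9*h^2 + 26*h + 24) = (h - 5)*(h + 3)*(h^2 + 6*h + 8) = (h - 5)*(h + 2)*(h + 3)*(h + 4)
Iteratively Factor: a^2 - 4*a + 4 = (a - 2)*(a - 2)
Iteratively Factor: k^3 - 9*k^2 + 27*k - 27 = (k - 3)*(k^2 - 6*k + 9) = (k - 3)^2*(k - 3)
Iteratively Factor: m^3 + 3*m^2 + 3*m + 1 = (m + 1)*(m^2 + 2*m + 1) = (m + 1)^2*(m + 1)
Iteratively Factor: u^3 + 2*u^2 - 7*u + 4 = (u - 1)*(u^2 + 3*u - 4) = (u - 1)*(u + 4)*(u - 1)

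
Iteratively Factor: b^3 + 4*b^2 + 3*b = (b + 3)*(b^2 + b) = b*(b + 3)*(b + 1)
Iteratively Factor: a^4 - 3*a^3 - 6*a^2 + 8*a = (a)*(a^3 - 3*a^2 - 6*a + 8) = a*(a - 4)*(a^2 + a - 2) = a*(a - 4)*(a + 2)*(a - 1)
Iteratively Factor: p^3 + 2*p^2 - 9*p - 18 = (p - 3)*(p^2 + 5*p + 6) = (p - 3)*(p + 3)*(p + 2)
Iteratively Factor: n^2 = (n)*(n)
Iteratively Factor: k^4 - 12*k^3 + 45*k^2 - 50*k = (k - 2)*(k^3 - 10*k^2 + 25*k) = (k - 5)*(k - 2)*(k^2 - 5*k) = (k - 5)^2*(k - 2)*(k)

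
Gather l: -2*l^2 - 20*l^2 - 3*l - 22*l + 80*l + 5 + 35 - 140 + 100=-22*l^2 + 55*l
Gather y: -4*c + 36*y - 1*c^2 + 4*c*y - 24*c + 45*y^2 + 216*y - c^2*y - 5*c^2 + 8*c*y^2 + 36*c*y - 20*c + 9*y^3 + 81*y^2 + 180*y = -6*c^2 - 48*c + 9*y^3 + y^2*(8*c + 126) + y*(-c^2 + 40*c + 432)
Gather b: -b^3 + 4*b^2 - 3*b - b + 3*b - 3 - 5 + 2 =-b^3 + 4*b^2 - b - 6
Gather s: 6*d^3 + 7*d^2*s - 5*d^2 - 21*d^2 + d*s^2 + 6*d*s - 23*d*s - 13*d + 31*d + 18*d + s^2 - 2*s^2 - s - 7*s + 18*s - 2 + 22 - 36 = 6*d^3 - 26*d^2 + 36*d + s^2*(d - 1) + s*(7*d^2 - 17*d + 10) - 16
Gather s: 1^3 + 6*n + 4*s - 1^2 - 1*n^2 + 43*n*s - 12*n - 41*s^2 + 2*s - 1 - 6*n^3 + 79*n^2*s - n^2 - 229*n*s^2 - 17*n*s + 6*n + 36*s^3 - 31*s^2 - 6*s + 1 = -6*n^3 - 2*n^2 + 36*s^3 + s^2*(-229*n - 72) + s*(79*n^2 + 26*n)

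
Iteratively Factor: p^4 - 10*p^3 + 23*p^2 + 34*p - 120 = (p - 4)*(p^3 - 6*p^2 - p + 30) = (p - 5)*(p - 4)*(p^2 - p - 6) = (p - 5)*(p - 4)*(p + 2)*(p - 3)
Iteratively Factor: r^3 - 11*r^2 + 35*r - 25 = (r - 5)*(r^2 - 6*r + 5) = (r - 5)*(r - 1)*(r - 5)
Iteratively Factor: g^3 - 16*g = (g - 4)*(g^2 + 4*g) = g*(g - 4)*(g + 4)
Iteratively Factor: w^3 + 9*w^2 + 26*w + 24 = (w + 4)*(w^2 + 5*w + 6) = (w + 3)*(w + 4)*(w + 2)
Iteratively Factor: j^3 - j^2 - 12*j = (j - 4)*(j^2 + 3*j) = (j - 4)*(j + 3)*(j)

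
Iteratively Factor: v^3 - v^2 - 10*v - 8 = (v + 1)*(v^2 - 2*v - 8) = (v - 4)*(v + 1)*(v + 2)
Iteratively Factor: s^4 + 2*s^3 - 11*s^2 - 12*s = (s + 4)*(s^3 - 2*s^2 - 3*s) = (s - 3)*(s + 4)*(s^2 + s) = s*(s - 3)*(s + 4)*(s + 1)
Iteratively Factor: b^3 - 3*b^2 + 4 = (b - 2)*(b^2 - b - 2) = (b - 2)^2*(b + 1)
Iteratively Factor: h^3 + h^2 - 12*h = (h + 4)*(h^2 - 3*h) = (h - 3)*(h + 4)*(h)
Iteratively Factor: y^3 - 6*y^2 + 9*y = (y - 3)*(y^2 - 3*y) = (y - 3)^2*(y)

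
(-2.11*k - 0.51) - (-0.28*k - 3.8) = 3.29 - 1.83*k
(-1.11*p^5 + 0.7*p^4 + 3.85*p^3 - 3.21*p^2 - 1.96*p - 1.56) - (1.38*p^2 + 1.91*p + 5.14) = -1.11*p^5 + 0.7*p^4 + 3.85*p^3 - 4.59*p^2 - 3.87*p - 6.7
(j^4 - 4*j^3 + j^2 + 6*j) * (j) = j^5 - 4*j^4 + j^3 + 6*j^2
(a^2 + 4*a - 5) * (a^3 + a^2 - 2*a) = a^5 + 5*a^4 - 3*a^3 - 13*a^2 + 10*a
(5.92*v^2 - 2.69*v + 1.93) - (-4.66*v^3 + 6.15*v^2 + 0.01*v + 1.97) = 4.66*v^3 - 0.23*v^2 - 2.7*v - 0.04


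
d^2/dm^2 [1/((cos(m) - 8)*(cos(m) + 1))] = (-4*sin(m)^4 + 83*sin(m)^2 + 119*cos(m)/4 + 21*cos(3*m)/4 + 35)/((cos(m) - 8)^3*(cos(m) + 1)^3)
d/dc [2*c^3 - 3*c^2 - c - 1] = 6*c^2 - 6*c - 1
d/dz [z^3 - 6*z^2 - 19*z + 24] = 3*z^2 - 12*z - 19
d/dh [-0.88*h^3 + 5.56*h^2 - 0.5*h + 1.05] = -2.64*h^2 + 11.12*h - 0.5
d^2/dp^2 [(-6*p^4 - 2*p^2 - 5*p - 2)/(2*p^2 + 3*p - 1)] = 2*(-24*p^6 - 108*p^5 - 126*p^4 + 136*p^3 - 72*p^2 - 66*p - 39)/(8*p^6 + 36*p^5 + 42*p^4 - 9*p^3 - 21*p^2 + 9*p - 1)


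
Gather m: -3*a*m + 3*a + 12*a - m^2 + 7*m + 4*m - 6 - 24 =15*a - m^2 + m*(11 - 3*a) - 30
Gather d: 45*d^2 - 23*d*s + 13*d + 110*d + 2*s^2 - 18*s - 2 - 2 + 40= 45*d^2 + d*(123 - 23*s) + 2*s^2 - 18*s + 36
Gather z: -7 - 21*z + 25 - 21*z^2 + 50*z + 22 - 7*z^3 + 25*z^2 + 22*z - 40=-7*z^3 + 4*z^2 + 51*z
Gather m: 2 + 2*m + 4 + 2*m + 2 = 4*m + 8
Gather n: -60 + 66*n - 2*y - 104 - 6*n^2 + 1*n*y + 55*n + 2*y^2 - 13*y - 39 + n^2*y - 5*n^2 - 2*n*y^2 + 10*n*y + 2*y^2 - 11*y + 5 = n^2*(y - 11) + n*(-2*y^2 + 11*y + 121) + 4*y^2 - 26*y - 198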